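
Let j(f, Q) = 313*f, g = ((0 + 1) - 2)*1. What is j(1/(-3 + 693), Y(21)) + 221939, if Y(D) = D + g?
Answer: 153138223/690 ≈ 2.2194e+5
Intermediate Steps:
g = -1 (g = (1 - 2)*1 = -1*1 = -1)
Y(D) = -1 + D (Y(D) = D - 1 = -1 + D)
j(1/(-3 + 693), Y(21)) + 221939 = 313/(-3 + 693) + 221939 = 313/690 + 221939 = 153138223/690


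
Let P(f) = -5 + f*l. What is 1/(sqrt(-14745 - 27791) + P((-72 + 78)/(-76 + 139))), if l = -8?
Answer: -2541/18773017 - 882*I*sqrt(10634)/18773017 ≈ -0.00013535 - 0.0048449*I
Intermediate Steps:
P(f) = -5 - 8*f (P(f) = -5 + f*(-8) = -5 - 8*f)
1/(sqrt(-14745 - 27791) + P((-72 + 78)/(-76 + 139))) = 1/(sqrt(-14745 - 27791) + (-5 - 8*(-72 + 78)/(-76 + 139))) = 1/(sqrt(-42536) + (-5 - 48/63)) = 1/(2*I*sqrt(10634) + (-5 - 48/63)) = 1/(2*I*sqrt(10634) + (-5 - 8*2/21)) = 1/(2*I*sqrt(10634) + (-5 - 16/21)) = 1/(2*I*sqrt(10634) - 121/21) = 1/(-121/21 + 2*I*sqrt(10634))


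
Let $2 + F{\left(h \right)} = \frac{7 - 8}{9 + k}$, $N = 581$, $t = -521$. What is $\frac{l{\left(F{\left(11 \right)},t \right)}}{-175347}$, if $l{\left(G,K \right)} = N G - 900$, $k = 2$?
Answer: $\frac{23263}{1928817} \approx 0.012061$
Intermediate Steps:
$F{\left(h \right)} = - \frac{23}{11}$ ($F{\left(h \right)} = -2 + \frac{7 - 8}{9 + 2} = -2 - \frac{1}{11} = - \frac{23}{11}$)
$l{\left(G,K \right)} = -900 + 581 G$ ($l{\left(G,K \right)} = 581 G - 900 = -900 + 581 G$)
$\frac{l{\left(F{\left(11 \right)},t \right)}}{-175347} = \frac{-900 + 581 \left(- \frac{23}{11}\right)}{-175347} = \left(-900 - \frac{13363}{11}\right) \left(- \frac{1}{175347}\right) = \left(- \frac{23263}{11}\right) \left(- \frac{1}{175347}\right) = \frac{23263}{1928817}$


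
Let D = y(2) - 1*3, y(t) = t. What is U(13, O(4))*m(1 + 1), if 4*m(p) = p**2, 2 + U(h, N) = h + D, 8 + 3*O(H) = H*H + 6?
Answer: 10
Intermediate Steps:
D = -1 (D = 2 - 1*3 = 2 - 3 = -1)
O(H) = -2/3 + H**2/3 (O(H) = -8/3 + (H*H + 6)/3 = -8/3 + (H**2 + 6)/3 = -8/3 + (6 + H**2)/3 = -8/3 + (2 + H**2/3) = -2/3 + H**2/3)
U(h, N) = -3 + h (U(h, N) = -2 + (h - 1) = -2 + (-1 + h) = -3 + h)
m(p) = p**2/4
U(13, O(4))*m(1 + 1) = (-3 + 13)*((1 + 1)**2/4) = 10*((1/4)*2**2) = 10*((1/4)*4) = 10*1 = 10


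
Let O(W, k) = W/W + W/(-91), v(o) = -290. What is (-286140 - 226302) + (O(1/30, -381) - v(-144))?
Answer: -1398172231/2730 ≈ -5.1215e+5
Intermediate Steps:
O(W, k) = 1 - W/91 (O(W, k) = 1 + W*(-1/91) = 1 - W/91)
(-286140 - 226302) + (O(1/30, -381) - v(-144)) = (-286140 - 226302) + ((1 - 1/91/30) - 1*(-290)) = -512442 + ((1 - 1/91*1/30) + 290) = -512442 + ((1 - 1/2730) + 290) = -512442 + (2729/2730 + 290) = -512442 + 794429/2730 = -1398172231/2730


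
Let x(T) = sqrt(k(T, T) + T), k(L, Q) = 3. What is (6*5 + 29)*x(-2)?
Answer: 59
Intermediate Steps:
x(T) = sqrt(3 + T)
(6*5 + 29)*x(-2) = (6*5 + 29)*sqrt(3 - 2) = (30 + 29)*sqrt(1) = 59*1 = 59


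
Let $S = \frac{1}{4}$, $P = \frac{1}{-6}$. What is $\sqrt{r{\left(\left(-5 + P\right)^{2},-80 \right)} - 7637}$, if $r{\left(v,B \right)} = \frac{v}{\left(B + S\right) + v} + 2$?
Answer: $\frac{i \sqrt{27855079010}}{1910} \approx 87.381 i$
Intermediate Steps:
$P = - \frac{1}{6} \approx -0.16667$
$S = \frac{1}{4} \approx 0.25$
$r{\left(v,B \right)} = 2 + \frac{v}{\frac{1}{4} + B + v}$ ($r{\left(v,B \right)} = \frac{v}{\left(B + \frac{1}{4}\right) + v} + 2 = \frac{v}{\left(\frac{1}{4} + B\right) + v} + 2 = \frac{v}{\frac{1}{4} + B + v} + 2 = 2 + \frac{v}{\frac{1}{4} + B + v}$)
$\sqrt{r{\left(\left(-5 + P\right)^{2},-80 \right)} - 7637} = \sqrt{\frac{2 \left(1 + 4 \left(-80\right) + 6 \left(-5 - \frac{1}{6}\right)^{2}\right)}{1 + 4 \left(-80\right) + 4 \left(-5 - \frac{1}{6}\right)^{2}} - 7637} = \sqrt{\frac{2 \left(1 - 320 + 6 \left(- \frac{31}{6}\right)^{2}\right)}{1 - 320 + 4 \left(- \frac{31}{6}\right)^{2}} - 7637} = \sqrt{\frac{2 \left(1 - 320 + 6 \cdot \frac{961}{36}\right)}{1 - 320 + 4 \cdot \frac{961}{36}} - 7637} = \sqrt{\frac{2 \left(1 - 320 + \frac{961}{6}\right)}{1 - 320 + \frac{961}{9}} - 7637} = \sqrt{2 \frac{1}{- \frac{1910}{9}} \left(- \frac{953}{6}\right) - 7637} = \sqrt{2 \left(- \frac{9}{1910}\right) \left(- \frac{953}{6}\right) - 7637} = \sqrt{\frac{2859}{1910} - 7637} = \sqrt{- \frac{14583811}{1910}} = \frac{i \sqrt{27855079010}}{1910}$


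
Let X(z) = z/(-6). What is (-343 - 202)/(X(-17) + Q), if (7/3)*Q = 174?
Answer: -22890/3251 ≈ -7.0409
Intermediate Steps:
Q = 522/7 (Q = (3/7)*174 = 522/7 ≈ 74.571)
X(z) = -z/6 (X(z) = z*(-1/6) = -z/6)
(-343 - 202)/(X(-17) + Q) = (-343 - 202)/(-1/6*(-17) + 522/7) = -545/(17/6 + 522/7) = -545/3251/42 = -545*42/3251 = -22890/3251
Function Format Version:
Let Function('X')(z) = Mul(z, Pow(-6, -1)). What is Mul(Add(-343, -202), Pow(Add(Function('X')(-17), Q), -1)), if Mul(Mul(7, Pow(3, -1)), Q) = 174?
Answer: Rational(-22890, 3251) ≈ -7.0409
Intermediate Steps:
Q = Rational(522, 7) (Q = Mul(Rational(3, 7), 174) = Rational(522, 7) ≈ 74.571)
Function('X')(z) = Mul(Rational(-1, 6), z) (Function('X')(z) = Mul(z, Rational(-1, 6)) = Mul(Rational(-1, 6), z))
Mul(Add(-343, -202), Pow(Add(Function('X')(-17), Q), -1)) = Mul(Add(-343, -202), Pow(Add(Mul(Rational(-1, 6), -17), Rational(522, 7)), -1)) = Mul(-545, Pow(Add(Rational(17, 6), Rational(522, 7)), -1)) = Mul(-545, Pow(Rational(3251, 42), -1)) = Mul(-545, Rational(42, 3251)) = Rational(-22890, 3251)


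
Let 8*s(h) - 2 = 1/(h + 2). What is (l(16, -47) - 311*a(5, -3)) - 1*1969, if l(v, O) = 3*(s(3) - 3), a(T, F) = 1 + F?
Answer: -54207/40 ≈ -1355.2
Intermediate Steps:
s(h) = 1/4 + 1/(8*(2 + h)) (s(h) = 1/4 + 1/(8*(h + 2)) = 1/4 + 1/(8*(2 + h)))
l(v, O) = -327/40 (l(v, O) = 3*((5 + 2*3)/(8*(2 + 3)) - 3) = 3*((1/8)*(5 + 6)/5 - 3) = 3*((1/8)*(1/5)*11 - 3) = 3*(11/40 - 3) = 3*(-109/40) = -327/40)
(l(16, -47) - 311*a(5, -3)) - 1*1969 = (-327/40 - 311*(1 - 3)) - 1*1969 = (-327/40 - 311*(-2)) - 1969 = (-327/40 - 1*(-622)) - 1969 = (-327/40 + 622) - 1969 = 24553/40 - 1969 = -54207/40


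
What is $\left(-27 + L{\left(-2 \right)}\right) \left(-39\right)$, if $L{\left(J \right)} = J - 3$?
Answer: $1248$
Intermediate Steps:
$L{\left(J \right)} = -3 + J$
$\left(-27 + L{\left(-2 \right)}\right) \left(-39\right) = \left(-27 - 5\right) \left(-39\right) = \left(-32\right) \left(-39\right) = 1248$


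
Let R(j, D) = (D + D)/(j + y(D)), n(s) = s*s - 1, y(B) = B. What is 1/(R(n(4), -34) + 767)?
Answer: 19/14641 ≈ 0.0012977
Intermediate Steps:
n(s) = -1 + s² (n(s) = s² - 1 = -1 + s²)
R(j, D) = 2*D/(D + j) (R(j, D) = (D + D)/(j + D) = (2*D)/(D + j) = 2*D/(D + j))
1/(R(n(4), -34) + 767) = 1/(2*(-34)/(-34 + (-1 + 4²)) + 767) = 1/(2*(-34)/(-34 + (-1 + 16)) + 767) = 1/(2*(-34)/(-34 + 15) + 767) = 1/(2*(-34)/(-19) + 767) = 1/(2*(-34)*(-1/19) + 767) = 1/(68/19 + 767) = 1/(14641/19) = 19/14641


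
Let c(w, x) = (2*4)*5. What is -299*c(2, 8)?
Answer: -11960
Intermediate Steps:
c(w, x) = 40 (c(w, x) = 8*5 = 40)
-299*c(2, 8) = -299*40 = -11960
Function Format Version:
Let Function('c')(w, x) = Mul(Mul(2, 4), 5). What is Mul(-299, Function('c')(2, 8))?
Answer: -11960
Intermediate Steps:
Function('c')(w, x) = 40 (Function('c')(w, x) = Mul(8, 5) = 40)
Mul(-299, Function('c')(2, 8)) = Mul(-299, 40) = -11960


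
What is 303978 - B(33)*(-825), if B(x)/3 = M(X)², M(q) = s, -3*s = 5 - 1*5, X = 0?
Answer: 303978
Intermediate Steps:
s = 0 (s = -(5 - 1*5)/3 = -(5 - 5)/3 = -⅓*0 = 0)
M(q) = 0
B(x) = 0 (B(x) = 3*0² = 3*0 = 0)
303978 - B(33)*(-825) = 303978 - 0*(-825) = 303978 - 1*0 = 303978 + 0 = 303978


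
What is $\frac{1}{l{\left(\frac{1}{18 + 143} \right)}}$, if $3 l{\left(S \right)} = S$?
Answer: $483$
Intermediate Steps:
$l{\left(S \right)} = \frac{S}{3}$
$\frac{1}{l{\left(\frac{1}{18 + 143} \right)}} = \frac{1}{\frac{1}{3} \frac{1}{18 + 143}} = \frac{1}{\frac{1}{3} \cdot \frac{1}{161}} = \frac{1}{\frac{1}{483}} = 483$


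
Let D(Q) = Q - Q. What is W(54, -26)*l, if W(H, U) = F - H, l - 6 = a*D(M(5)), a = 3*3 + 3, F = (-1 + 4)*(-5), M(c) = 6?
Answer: -414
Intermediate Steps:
F = -15 (F = 3*(-5) = -15)
D(Q) = 0
a = 12 (a = 9 + 3 = 12)
l = 6 (l = 6 + 12*0 = 6 + 0 = 6)
W(H, U) = -15 - H
W(54, -26)*l = (-15 - 1*54)*6 = (-15 - 54)*6 = -69*6 = -414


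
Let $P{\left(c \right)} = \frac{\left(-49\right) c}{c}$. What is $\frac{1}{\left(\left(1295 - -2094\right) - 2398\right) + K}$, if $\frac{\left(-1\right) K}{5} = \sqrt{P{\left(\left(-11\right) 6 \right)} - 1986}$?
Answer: $\frac{991}{1032956} + \frac{5 i \sqrt{2035}}{1032956} \approx 0.00095938 + 0.00021836 i$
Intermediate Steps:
$P{\left(c \right)} = -49$
$K = - 5 i \sqrt{2035}$ ($K = - 5 \sqrt{-49 - 1986} = - 5 \sqrt{-2035} = - 5 i \sqrt{2035} \approx - 225.55 i$)
$\frac{1}{\left(\left(1295 - -2094\right) - 2398\right) + K} = \frac{1}{\left(\left(1295 - -2094\right) - 2398\right) - 5 i \sqrt{2035}} = \frac{1}{\left(\left(1295 + 2094\right) - 2398\right) - 5 i \sqrt{2035}} = \frac{1}{\left(3389 - 2398\right) - 5 i \sqrt{2035}} = \frac{1}{991 - 5 i \sqrt{2035}}$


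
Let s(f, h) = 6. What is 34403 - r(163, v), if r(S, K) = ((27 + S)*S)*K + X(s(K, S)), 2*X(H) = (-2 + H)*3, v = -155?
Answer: 4834747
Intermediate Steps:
X(H) = -3 + 3*H/2 (X(H) = ((-2 + H)*3)/2 = (-6 + 3*H)/2 = -3 + 3*H/2)
r(S, K) = 6 + K*S*(27 + S) (r(S, K) = ((27 + S)*S)*K + (-3 + (3/2)*6) = (S*(27 + S))*K + (-3 + 9) = K*S*(27 + S) + 6 = 6 + K*S*(27 + S))
34403 - r(163, v) = 34403 - (6 - 155*163² + 27*(-155)*163) = 34403 - (6 - 155*26569 - 682155) = 34403 - (6 - 4118195 - 682155) = 34403 - 1*(-4800344) = 34403 + 4800344 = 4834747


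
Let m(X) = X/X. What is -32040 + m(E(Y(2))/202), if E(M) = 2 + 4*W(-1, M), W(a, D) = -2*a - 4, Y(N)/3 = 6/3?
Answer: -32039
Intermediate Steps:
Y(N) = 6 (Y(N) = 3*(6/3) = 3*(6*(⅓)) = 3*2 = 6)
W(a, D) = -4 - 2*a
E(M) = -6 (E(M) = 2 + 4*(-4 - 2*(-1)) = 2 + 4*(-4 + 2) = 2 + 4*(-2) = 2 - 8 = -6)
m(X) = 1
-32040 + m(E(Y(2))/202) = -32040 + 1 = -32039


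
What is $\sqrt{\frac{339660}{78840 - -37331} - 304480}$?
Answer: $\frac{2 i \sqrt{1027282913804455}}{116171} \approx 551.79 i$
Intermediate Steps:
$\sqrt{\frac{339660}{78840 - -37331} - 304480} = \sqrt{\frac{339660}{78840 + 37331} - 304480} = \sqrt{\frac{339660}{116171} - 304480} = \sqrt{- \frac{35371406420}{116171}} = \frac{2 i \sqrt{1027282913804455}}{116171}$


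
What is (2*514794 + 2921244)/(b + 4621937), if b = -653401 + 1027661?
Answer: 1316944/1665399 ≈ 0.79077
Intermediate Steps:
b = 374260
(2*514794 + 2921244)/(b + 4621937) = (2*514794 + 2921244)/(374260 + 4621937) = (1029588 + 2921244)/4996197 = 3950832*(1/4996197) = 1316944/1665399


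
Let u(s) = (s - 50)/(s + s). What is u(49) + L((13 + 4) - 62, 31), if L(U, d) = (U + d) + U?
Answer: -5783/98 ≈ -59.010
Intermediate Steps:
u(s) = (-50 + s)/(2*s) (u(s) = (-50 + s)/((2*s)) = (-50 + s)*(1/(2*s)) = (-50 + s)/(2*s))
L(U, d) = d + 2*U
u(49) + L((13 + 4) - 62, 31) = (1/2)*(-50 + 49)/49 + (31 + 2*((13 + 4) - 62)) = (1/2)*(1/49)*(-1) + (31 + 2*(17 - 62)) = -1/98 + (31 + 2*(-45)) = -1/98 + (31 - 90) = -1/98 - 59 = -5783/98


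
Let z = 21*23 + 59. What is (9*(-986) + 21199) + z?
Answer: 12867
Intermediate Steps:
z = 542 (z = 483 + 59 = 542)
(9*(-986) + 21199) + z = (9*(-986) + 21199) + 542 = (-8874 + 21199) + 542 = 12325 + 542 = 12867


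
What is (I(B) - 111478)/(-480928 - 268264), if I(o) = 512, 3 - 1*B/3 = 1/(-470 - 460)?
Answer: 55483/374596 ≈ 0.14811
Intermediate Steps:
B = 2791/310 (B = 9 - 3/(-470 - 460) = 9 - 3/(-930) = 9 - 3*(-1/930) = 9 + 1/310 = 2791/310 ≈ 9.0032)
(I(B) - 111478)/(-480928 - 268264) = (512 - 111478)/(-480928 - 268264) = -110966/(-749192) = -110966*(-1/749192) = 55483/374596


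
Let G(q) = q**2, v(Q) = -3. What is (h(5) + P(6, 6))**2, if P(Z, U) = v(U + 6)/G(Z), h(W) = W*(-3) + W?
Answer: 14641/144 ≈ 101.67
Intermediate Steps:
h(W) = -2*W (h(W) = -3*W + W = -2*W)
P(Z, U) = -3/Z**2
(h(5) + P(6, 6))**2 = (-2*5 - 3/6**2)**2 = (-10 - 3*1/36)**2 = (-10 - 1/12)**2 = (-121/12)**2 = 14641/144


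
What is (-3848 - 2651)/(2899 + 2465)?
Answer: -6499/5364 ≈ -1.2116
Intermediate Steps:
(-3848 - 2651)/(2899 + 2465) = -6499/5364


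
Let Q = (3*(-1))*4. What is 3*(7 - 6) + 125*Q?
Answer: -1497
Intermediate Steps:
Q = -12 (Q = -3*4 = -12)
3*(7 - 6) + 125*Q = 3*(7 - 6) + 125*(-12) = 3*1 - 1500 = 3 - 1500 = -1497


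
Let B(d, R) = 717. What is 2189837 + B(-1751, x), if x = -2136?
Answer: 2190554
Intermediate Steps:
2189837 + B(-1751, x) = 2189837 + 717 = 2190554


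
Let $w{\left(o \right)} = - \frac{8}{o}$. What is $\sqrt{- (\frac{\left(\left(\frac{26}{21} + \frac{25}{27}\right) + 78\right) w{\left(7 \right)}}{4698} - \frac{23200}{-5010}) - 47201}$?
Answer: $\frac{i \sqrt{355949741031717909}}{2745981} \approx 217.27 i$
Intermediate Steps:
$\sqrt{- (\frac{\left(\left(\frac{26}{21} + \frac{25}{27}\right) + 78\right) w{\left(7 \right)}}{4698} - \frac{23200}{-5010}) - 47201} = \sqrt{- (\frac{\left(\left(\frac{26}{21} + \frac{25}{27}\right) + 78\right) \left(- \frac{8}{7}\right)}{4698} - \frac{23200}{-5010}) - 47201} = \sqrt{- (\left(\left(26 \cdot \frac{1}{21} + 25 \cdot \frac{1}{27}\right) + 78\right) \left(\left(-8\right) \frac{1}{7}\right) \frac{1}{4698} - - \frac{2320}{501}) - 47201} = \sqrt{- (\left(\left(\frac{26}{21} + \frac{25}{27}\right) + 78\right) \left(- \frac{8}{7}\right) \frac{1}{4698} + \frac{2320}{501}) - 47201} = \sqrt{- (\left(\frac{409}{189} + 78\right) \left(- \frac{8}{7}\right) \frac{1}{4698} + \frac{2320}{501}) - 47201} = \sqrt{- (\frac{15151}{189} \left(- \frac{8}{7}\right) \frac{1}{4698} + \frac{2320}{501}) - 47201} = \sqrt{- (\left(- \frac{121208}{1323}\right) \frac{1}{4698} + \frac{2320}{501}) - 47201} = \sqrt{- (- \frac{60604}{3107727} + \frac{2320}{501}) - 47201} = \sqrt{\left(-1\right) \frac{2393188012}{518990409} - 47201} = \sqrt{- \frac{2393188012}{518990409} - 47201} = \sqrt{- \frac{24499259483221}{518990409}} = \frac{i \sqrt{355949741031717909}}{2745981}$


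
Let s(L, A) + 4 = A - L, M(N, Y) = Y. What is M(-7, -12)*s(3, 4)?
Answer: 36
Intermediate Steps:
s(L, A) = -4 + A - L (s(L, A) = -4 + (A - L) = -4 + A - L)
M(-7, -12)*s(3, 4) = -12*(-4 + 4 - 1*3) = -12*(-4 + 4 - 3) = -12*(-3) = 36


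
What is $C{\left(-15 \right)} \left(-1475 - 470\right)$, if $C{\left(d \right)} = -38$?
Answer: $73910$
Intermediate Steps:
$C{\left(-15 \right)} \left(-1475 - 470\right) = - 38 \left(-1475 - 470\right) = \left(-38\right) \left(-1945\right) = 73910$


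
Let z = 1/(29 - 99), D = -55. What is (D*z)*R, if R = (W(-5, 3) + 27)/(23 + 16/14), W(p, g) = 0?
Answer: 297/338 ≈ 0.87870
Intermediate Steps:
z = -1/70 (z = 1/(-70) = -1/70 ≈ -0.014286)
R = 189/169 (R = (0 + 27)/(23 + 16/14) = 27/(23 + 16*(1/14)) = 27/(23 + 8/7) = 27/(169/7) = 27*(7/169) = 189/169 ≈ 1.1183)
(D*z)*R = -55*(-1/70)*(189/169) = (11/14)*(189/169) = 297/338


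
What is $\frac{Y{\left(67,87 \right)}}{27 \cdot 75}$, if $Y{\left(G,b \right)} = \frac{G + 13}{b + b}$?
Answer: $\frac{8}{35235} \approx 0.00022705$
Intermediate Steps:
$Y{\left(G,b \right)} = \frac{13 + G}{2 b}$
$\frac{Y{\left(67,87 \right)}}{27 \cdot 75} = \frac{\frac{1}{2} \cdot \frac{1}{87} \left(13 + 67\right)}{27 \cdot 75} = \frac{\frac{1}{2} \cdot \frac{1}{87} \cdot 80}{2025} = \frac{40}{87} \cdot \frac{1}{2025} = \frac{8}{35235}$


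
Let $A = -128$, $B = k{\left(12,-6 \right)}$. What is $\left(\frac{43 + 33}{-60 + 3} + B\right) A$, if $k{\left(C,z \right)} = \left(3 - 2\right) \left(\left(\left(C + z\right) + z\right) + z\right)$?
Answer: $\frac{2816}{3} \approx 938.67$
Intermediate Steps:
$k{\left(C,z \right)} = C + 3 z$ ($k{\left(C,z \right)} = 1 \left(\left(C + 2 z\right) + z\right) = 1 \left(C + 3 z\right) = C + 3 z$)
$B = -6$ ($B = 12 + 3 \left(-6\right) = 12 - 18 = -6$)
$\left(\frac{43 + 33}{-60 + 3} + B\right) A = \left(\frac{43 + 33}{-60 + 3} - 6\right) \left(-128\right) = \left(\frac{76}{-57} - 6\right) \left(-128\right) = \left(76 \left(- \frac{1}{57}\right) - 6\right) \left(-128\right) = \left(- \frac{4}{3} - 6\right) \left(-128\right) = \left(- \frac{22}{3}\right) \left(-128\right) = \frac{2816}{3}$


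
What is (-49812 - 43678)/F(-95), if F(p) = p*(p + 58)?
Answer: -18698/703 ≈ -26.597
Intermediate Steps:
F(p) = p*(58 + p)
(-49812 - 43678)/F(-95) = (-49812 - 43678)/((-95*(58 - 95))) = -93490/((-95*(-37))) = -93490/3515 = -93490*1/3515 = -18698/703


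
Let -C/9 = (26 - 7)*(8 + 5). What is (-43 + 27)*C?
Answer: 35568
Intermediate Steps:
C = -2223 (C = -9*(26 - 7)*(8 + 5) = -171*13 = -9*247 = -2223)
(-43 + 27)*C = (-43 + 27)*(-2223) = -16*(-2223) = 35568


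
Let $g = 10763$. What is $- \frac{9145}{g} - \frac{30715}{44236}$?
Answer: $- \frac{735123765}{476112068} \approx -1.544$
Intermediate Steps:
$- \frac{9145}{g} - \frac{30715}{44236} = - \frac{9145}{10763} - \frac{30715}{44236} = - \frac{735123765}{476112068}$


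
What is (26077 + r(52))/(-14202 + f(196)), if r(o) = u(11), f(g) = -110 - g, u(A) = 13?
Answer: -13045/7254 ≈ -1.7983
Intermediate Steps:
r(o) = 13
(26077 + r(52))/(-14202 + f(196)) = (26077 + 13)/(-14202 + (-110 - 1*196)) = 26090/(-14202 + (-110 - 196)) = 26090/(-14202 - 306) = 26090/(-14508) = 26090*(-1/14508) = -13045/7254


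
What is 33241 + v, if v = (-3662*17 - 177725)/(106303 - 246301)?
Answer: 1551304499/46666 ≈ 33243.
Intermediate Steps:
v = 79993/46666 (v = (-62254 - 177725)/(-139998) = -239979*(-1/139998) = 79993/46666 ≈ 1.7142)
33241 + v = 33241 + 79993/46666 = 1551304499/46666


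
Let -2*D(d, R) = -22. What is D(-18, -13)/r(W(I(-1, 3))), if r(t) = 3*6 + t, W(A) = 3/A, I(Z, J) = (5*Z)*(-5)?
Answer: 275/453 ≈ 0.60706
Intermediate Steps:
D(d, R) = 11 (D(d, R) = -½*(-22) = 11)
I(Z, J) = -25*Z
r(t) = 18 + t
D(-18, -13)/r(W(I(-1, 3))) = 11/(18 + 3/((-25*(-1)))) = 11/(18 + 3/25) = 11/(453/25) = 11*(25/453) = 275/453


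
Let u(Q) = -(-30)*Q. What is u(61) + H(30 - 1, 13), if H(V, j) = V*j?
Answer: 2207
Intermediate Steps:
u(Q) = 30*Q
u(61) + H(30 - 1, 13) = 30*61 + (30 - 1)*13 = 1830 + 29*13 = 1830 + 377 = 2207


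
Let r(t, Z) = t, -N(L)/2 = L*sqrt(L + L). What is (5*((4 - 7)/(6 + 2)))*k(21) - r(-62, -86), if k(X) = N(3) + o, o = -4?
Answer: 139/2 + 45*sqrt(6)/4 ≈ 97.057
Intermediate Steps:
N(L) = -2*sqrt(2)*L**(3/2) (N(L) = -2*L*sqrt(L + L) = -2*L*sqrt(2*L) = -2*L*sqrt(2)*sqrt(L) = -2*sqrt(2)*L**(3/2))
k(X) = -4 - 6*sqrt(6) (k(X) = -2*sqrt(2)*3**(3/2) - 4 = -2*sqrt(2)*3*sqrt(3) - 4 = -6*sqrt(6) - 4 = -4 - 6*sqrt(6))
(5*((4 - 7)/(6 + 2)))*k(21) - r(-62, -86) = (5*((4 - 7)/(6 + 2)))*(-4 - 6*sqrt(6)) - 1*(-62) = (5*(-3/8))*(-4 - 6*sqrt(6)) + 62 = -15*(-4 - 6*sqrt(6))/8 + 62 = (15/2 + 45*sqrt(6)/4) + 62 = 139/2 + 45*sqrt(6)/4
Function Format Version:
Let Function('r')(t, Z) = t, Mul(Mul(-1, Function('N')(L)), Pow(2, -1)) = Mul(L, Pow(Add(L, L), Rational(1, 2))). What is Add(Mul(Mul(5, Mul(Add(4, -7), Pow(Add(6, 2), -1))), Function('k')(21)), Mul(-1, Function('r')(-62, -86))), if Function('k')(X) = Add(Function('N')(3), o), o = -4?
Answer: Add(Rational(139, 2), Mul(Rational(45, 4), Pow(6, Rational(1, 2)))) ≈ 97.057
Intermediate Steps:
Function('N')(L) = Mul(-2, Pow(2, Rational(1, 2)), Pow(L, Rational(3, 2))) (Function('N')(L) = Mul(-2, Mul(L, Pow(Add(L, L), Rational(1, 2)))) = Mul(-2, Mul(L, Pow(Mul(2, L), Rational(1, 2)))) = Mul(-2, Mul(L, Mul(Pow(2, Rational(1, 2)), Pow(L, Rational(1, 2))))) = Mul(-2, Mul(Pow(2, Rational(1, 2)), Pow(L, Rational(3, 2)))) = Mul(-2, Pow(2, Rational(1, 2)), Pow(L, Rational(3, 2))))
Function('k')(X) = Add(-4, Mul(-6, Pow(6, Rational(1, 2)))) (Function('k')(X) = Add(Mul(-2, Pow(2, Rational(1, 2)), Pow(3, Rational(3, 2))), -4) = Add(Mul(-2, Pow(2, Rational(1, 2)), Mul(3, Pow(3, Rational(1, 2)))), -4) = Add(Mul(-6, Pow(6, Rational(1, 2))), -4) = Add(-4, Mul(-6, Pow(6, Rational(1, 2)))))
Add(Mul(Mul(5, Mul(Add(4, -7), Pow(Add(6, 2), -1))), Function('k')(21)), Mul(-1, Function('r')(-62, -86))) = Add(Mul(Mul(5, Mul(Add(4, -7), Pow(Add(6, 2), -1))), Add(-4, Mul(-6, Pow(6, Rational(1, 2))))), Mul(-1, -62)) = Add(Mul(Mul(5, Mul(-3, Pow(8, -1))), Add(-4, Mul(-6, Pow(6, Rational(1, 2))))), 62) = Add(Mul(Mul(5, Mul(-3, Rational(1, 8))), Add(-4, Mul(-6, Pow(6, Rational(1, 2))))), 62) = Add(Mul(Mul(5, Rational(-3, 8)), Add(-4, Mul(-6, Pow(6, Rational(1, 2))))), 62) = Add(Mul(Rational(-15, 8), Add(-4, Mul(-6, Pow(6, Rational(1, 2))))), 62) = Add(Add(Rational(15, 2), Mul(Rational(45, 4), Pow(6, Rational(1, 2)))), 62) = Add(Rational(139, 2), Mul(Rational(45, 4), Pow(6, Rational(1, 2))))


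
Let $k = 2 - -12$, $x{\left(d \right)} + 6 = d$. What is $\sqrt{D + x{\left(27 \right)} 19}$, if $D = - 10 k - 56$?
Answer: $\sqrt{203} \approx 14.248$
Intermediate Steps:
$x{\left(d \right)} = -6 + d$
$k = 14$ ($k = 2 + 12 = 14$)
$D = -196$ ($D = \left(-10\right) 14 - 56 = -140 - 56 = -196$)
$\sqrt{D + x{\left(27 \right)} 19} = \sqrt{-196 + \left(-6 + 27\right) 19} = \sqrt{-196 + 21 \cdot 19} = \sqrt{-196 + 399} = \sqrt{203}$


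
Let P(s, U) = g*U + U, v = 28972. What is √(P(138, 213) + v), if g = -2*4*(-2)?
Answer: √32593 ≈ 180.54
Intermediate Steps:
g = 16 (g = -8*(-2) = 16)
P(s, U) = 17*U (P(s, U) = 16*U + U = 17*U)
√(P(138, 213) + v) = √(17*213 + 28972) = √(3621 + 28972) = √32593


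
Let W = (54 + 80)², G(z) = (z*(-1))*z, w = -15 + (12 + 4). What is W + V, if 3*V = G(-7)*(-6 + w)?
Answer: 54113/3 ≈ 18038.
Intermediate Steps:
w = 1 (w = -15 + 16 = 1)
G(z) = -z² (G(z) = (-z)*z = -z²)
V = 245/3 (V = ((-1*(-7)²)*(-6 + 1))/3 = (-1*49*(-5))/3 = (-49*(-5))/3 = (⅓)*245 = 245/3 ≈ 81.667)
W = 17956 (W = 134² = 17956)
W + V = 17956 + 245/3 = 54113/3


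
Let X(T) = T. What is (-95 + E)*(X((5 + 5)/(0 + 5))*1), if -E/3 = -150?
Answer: 710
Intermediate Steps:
E = 450 (E = -3*(-150) = 450)
(-95 + E)*(X((5 + 5)/(0 + 5))*1) = (-95 + 450)*(((5 + 5)/(0 + 5))*1) = 355*((10/5)*1) = 355*((10*(⅕))*1) = 355*(2*1) = 355*2 = 710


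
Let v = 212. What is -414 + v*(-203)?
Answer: -43450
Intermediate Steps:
-414 + v*(-203) = -414 + 212*(-203) = -414 - 43036 = -43450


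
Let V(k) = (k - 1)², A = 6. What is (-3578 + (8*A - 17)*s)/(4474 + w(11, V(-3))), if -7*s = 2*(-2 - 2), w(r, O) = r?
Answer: -8266/10465 ≈ -0.78987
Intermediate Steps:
V(k) = (-1 + k)²
s = 8/7 (s = -2*(-2 - 2)/7 = -2*(-4)/7 = -⅐*(-8) = 8/7 ≈ 1.1429)
(-3578 + (8*A - 17)*s)/(4474 + w(11, V(-3))) = (-3578 + (8*6 - 17)*(8/7))/(4474 + 11) = (-3578 + (48 - 17)*(8/7))/4485 = (-3578 + 31*(8/7))*(1/4485) = (-3578 + 248/7)*(1/4485) = -24798/7*1/4485 = -8266/10465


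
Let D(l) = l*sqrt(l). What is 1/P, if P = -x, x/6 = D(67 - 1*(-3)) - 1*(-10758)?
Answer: -1793/115391564 + 35*sqrt(70)/346174692 ≈ -1.4692e-5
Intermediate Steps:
D(l) = l**(3/2)
x = 64548 + 420*sqrt(70) (x = 6*((67 - 1*(-3))**(3/2) - 1*(-10758)) = 6*((67 + 3)**(3/2) + 10758) = 6*(70**(3/2) + 10758) = 6*(70*sqrt(70) + 10758) = 6*(10758 + 70*sqrt(70)) = 64548 + 420*sqrt(70) ≈ 68062.)
P = -64548 - 420*sqrt(70) (P = -(64548 + 420*sqrt(70)) = -64548 - 420*sqrt(70) ≈ -68062.)
1/P = 1/(-64548 - 420*sqrt(70))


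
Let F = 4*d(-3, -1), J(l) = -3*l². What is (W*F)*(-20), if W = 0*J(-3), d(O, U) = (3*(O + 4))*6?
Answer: 0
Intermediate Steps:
d(O, U) = 72 + 18*O (d(O, U) = (3*(4 + O))*6 = (12 + 3*O)*6 = 72 + 18*O)
W = 0 (W = 0*(-3*(-3)²) = 0*(-3*9) = 0*(-27) = 0)
F = 72 (F = 4*(72 + 18*(-3)) = 4*(72 - 54) = 4*18 = 72)
(W*F)*(-20) = (0*72)*(-20) = 0*(-20) = 0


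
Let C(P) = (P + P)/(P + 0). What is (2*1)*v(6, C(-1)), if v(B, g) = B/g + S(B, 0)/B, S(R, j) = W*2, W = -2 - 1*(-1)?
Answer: 16/3 ≈ 5.3333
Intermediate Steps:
W = -1 (W = -2 + 1 = -1)
S(R, j) = -2 (S(R, j) = -1*2 = -2)
C(P) = 2 (C(P) = (2*P)/P = 2)
v(B, g) = -2/B + B/g (v(B, g) = B/g - 2/B = -2/B + B/g)
(2*1)*v(6, C(-1)) = (2*1)*(-2/6 + 6/2) = 2*(-2*⅙ + 6*(½)) = 2*(-⅓ + 3) = 2*(8/3) = 16/3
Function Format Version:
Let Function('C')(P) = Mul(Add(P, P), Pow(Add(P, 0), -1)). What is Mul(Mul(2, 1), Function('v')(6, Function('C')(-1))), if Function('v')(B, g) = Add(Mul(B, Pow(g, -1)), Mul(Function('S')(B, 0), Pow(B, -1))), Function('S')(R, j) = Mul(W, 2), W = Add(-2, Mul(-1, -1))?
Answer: Rational(16, 3) ≈ 5.3333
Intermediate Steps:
W = -1 (W = Add(-2, 1) = -1)
Function('S')(R, j) = -2 (Function('S')(R, j) = Mul(-1, 2) = -2)
Function('C')(P) = 2 (Function('C')(P) = Mul(Mul(2, P), Pow(P, -1)) = 2)
Function('v')(B, g) = Add(Mul(-2, Pow(B, -1)), Mul(B, Pow(g, -1))) (Function('v')(B, g) = Add(Mul(B, Pow(g, -1)), Mul(-2, Pow(B, -1))) = Add(Mul(-2, Pow(B, -1)), Mul(B, Pow(g, -1))))
Mul(Mul(2, 1), Function('v')(6, Function('C')(-1))) = Mul(Mul(2, 1), Add(Mul(-2, Pow(6, -1)), Mul(6, Pow(2, -1)))) = Mul(2, Add(Mul(-2, Rational(1, 6)), Mul(6, Rational(1, 2)))) = Mul(2, Add(Rational(-1, 3), 3)) = Mul(2, Rational(8, 3)) = Rational(16, 3)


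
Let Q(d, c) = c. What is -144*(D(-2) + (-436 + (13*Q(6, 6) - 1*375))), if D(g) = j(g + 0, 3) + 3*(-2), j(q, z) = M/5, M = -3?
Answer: 532512/5 ≈ 1.0650e+5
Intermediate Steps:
j(q, z) = -3/5
D(g) = -33/5 (D(g) = -3/5 + 3*(-2) = -3/5 - 6 = -33/5)
-144*(D(-2) + (-436 + (13*Q(6, 6) - 1*375))) = -144*(-33/5 + (-436 + (13*6 - 1*375))) = -144*(-33/5 + (-436 + (78 - 375))) = -144*(-33/5 + (-436 - 297)) = -144*(-33/5 - 733) = -144*(-3698/5) = 532512/5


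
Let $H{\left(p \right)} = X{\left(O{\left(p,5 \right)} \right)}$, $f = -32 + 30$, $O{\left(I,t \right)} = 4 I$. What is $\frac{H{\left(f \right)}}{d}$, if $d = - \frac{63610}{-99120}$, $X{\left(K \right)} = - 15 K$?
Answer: $\frac{1189440}{6361} \approx 186.99$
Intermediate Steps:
$f = -2$
$H{\left(p \right)} = - 60 p$ ($H{\left(p \right)} = - 15 \cdot 4 p = - 60 p$)
$d = \frac{6361}{9912}$ ($d = \left(-63610\right) \left(- \frac{1}{99120}\right) = \frac{6361}{9912} \approx 0.64175$)
$\frac{H{\left(f \right)}}{d} = \frac{\left(-60\right) \left(-2\right)}{\frac{6361}{9912}} = 120 \cdot \frac{9912}{6361} = \frac{1189440}{6361}$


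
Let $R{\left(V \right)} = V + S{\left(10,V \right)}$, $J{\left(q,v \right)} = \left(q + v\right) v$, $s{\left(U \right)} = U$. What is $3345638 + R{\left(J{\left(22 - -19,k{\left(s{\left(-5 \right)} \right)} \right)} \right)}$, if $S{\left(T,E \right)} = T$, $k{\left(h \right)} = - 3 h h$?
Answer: $3348198$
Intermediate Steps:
$k{\left(h \right)} = - 3 h^{2}$
$J{\left(q,v \right)} = v \left(q + v\right)$
$R{\left(V \right)} = 10 + V$ ($R{\left(V \right)} = V + 10 = 10 + V$)
$3345638 + R{\left(J{\left(22 - -19,k{\left(s{\left(-5 \right)} \right)} \right)} \right)} = 3345638 + \left(10 + - 3 \left(-5\right)^{2} \left(\left(22 - -19\right) - 3 \left(-5\right)^{2}\right)\right) = 3345638 + \left(10 + \left(-3\right) 25 \left(\left(22 + 19\right) - 75\right)\right) = 3345638 - \left(-10 + 75 \left(41 - 75\right)\right) = 3345638 + \left(10 - -2550\right) = 3345638 + \left(10 + 2550\right) = 3345638 + 2560 = 3348198$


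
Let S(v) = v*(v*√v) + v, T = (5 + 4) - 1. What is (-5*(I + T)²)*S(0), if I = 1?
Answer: 0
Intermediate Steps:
T = 8 (T = 9 - 1 = 8)
S(v) = v + v^(5/2) (S(v) = v*v^(3/2) + v = v^(5/2) + v = v + v^(5/2))
(-5*(I + T)²)*S(0) = (-5*(1 + 8)²)*(0 + 0^(5/2)) = (-5*9²)*(0 + 0) = -5*81*0 = -405*0 = 0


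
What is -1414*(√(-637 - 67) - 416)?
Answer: 588224 - 11312*I*√11 ≈ 5.8822e+5 - 37518.0*I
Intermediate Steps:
-1414*(√(-637 - 67) - 416) = -1414*(√(-704) - 416) = -1414*(8*I*√11 - 416) = -1414*(-416 + 8*I*√11) = 588224 - 11312*I*√11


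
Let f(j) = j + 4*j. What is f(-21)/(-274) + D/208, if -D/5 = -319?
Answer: 229435/28496 ≈ 8.0515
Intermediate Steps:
D = 1595 (D = -5*(-319) = 1595)
f(j) = 5*j
f(-21)/(-274) + D/208 = (5*(-21))/(-274) + 1595/208 = -105*(-1/274) + 1595*(1/208) = 105/274 + 1595/208 = 229435/28496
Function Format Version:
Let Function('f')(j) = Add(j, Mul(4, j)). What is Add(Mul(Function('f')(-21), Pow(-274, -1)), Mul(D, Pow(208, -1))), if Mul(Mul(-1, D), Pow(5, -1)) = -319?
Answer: Rational(229435, 28496) ≈ 8.0515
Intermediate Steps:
D = 1595 (D = Mul(-5, -319) = 1595)
Function('f')(j) = Mul(5, j)
Add(Mul(Function('f')(-21), Pow(-274, -1)), Mul(D, Pow(208, -1))) = Add(Mul(Mul(5, -21), Pow(-274, -1)), Mul(1595, Pow(208, -1))) = Add(Mul(-105, Rational(-1, 274)), Mul(1595, Rational(1, 208))) = Add(Rational(105, 274), Rational(1595, 208)) = Rational(229435, 28496)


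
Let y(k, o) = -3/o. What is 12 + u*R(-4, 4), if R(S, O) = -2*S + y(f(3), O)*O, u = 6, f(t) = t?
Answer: 42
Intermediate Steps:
R(S, O) = -3 - 2*S (R(S, O) = -2*S + (-3/O)*O = -2*S - 3 = -3 - 2*S)
12 + u*R(-4, 4) = 12 + 6*(-3 - 2*(-4)) = 12 + 6*(-3 + 8) = 12 + 6*5 = 12 + 30 = 42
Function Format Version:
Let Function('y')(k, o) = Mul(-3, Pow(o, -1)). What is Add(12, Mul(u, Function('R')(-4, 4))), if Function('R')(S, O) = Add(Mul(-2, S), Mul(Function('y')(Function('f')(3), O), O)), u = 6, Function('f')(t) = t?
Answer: 42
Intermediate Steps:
Function('R')(S, O) = Add(-3, Mul(-2, S)) (Function('R')(S, O) = Add(Mul(-2, S), Mul(Mul(-3, Pow(O, -1)), O)) = Add(Mul(-2, S), -3) = Add(-3, Mul(-2, S)))
Add(12, Mul(u, Function('R')(-4, 4))) = Add(12, Mul(6, Add(-3, Mul(-2, -4)))) = Add(12, Mul(6, Add(-3, 8))) = Add(12, Mul(6, 5)) = Add(12, 30) = 42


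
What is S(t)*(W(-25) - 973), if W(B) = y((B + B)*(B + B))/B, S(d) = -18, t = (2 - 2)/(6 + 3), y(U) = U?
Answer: 19314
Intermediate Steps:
t = 0 (t = 0/9 = (⅑)*0 = 0)
W(B) = 4*B (W(B) = ((B + B)*(B + B))/B = ((2*B)*(2*B))/B = (4*B²)/B = 4*B)
S(t)*(W(-25) - 973) = -18*(4*(-25) - 973) = -18*(-100 - 973) = -18*(-1073) = 19314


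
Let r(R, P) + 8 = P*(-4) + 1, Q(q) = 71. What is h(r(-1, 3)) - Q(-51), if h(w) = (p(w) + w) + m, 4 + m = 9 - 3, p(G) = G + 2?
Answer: -105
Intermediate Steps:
p(G) = 2 + G
m = 2 (m = -4 + (9 - 3) = -4 + 6 = 2)
r(R, P) = -7 - 4*P (r(R, P) = -8 + (P*(-4) + 1) = -8 + (-4*P + 1) = -8 + (1 - 4*P) = -7 - 4*P)
h(w) = 4 + 2*w (h(w) = ((2 + w) + w) + 2 = (2 + 2*w) + 2 = 4 + 2*w)
h(r(-1, 3)) - Q(-51) = (4 + 2*(-7 - 4*3)) - 1*71 = (4 + 2*(-7 - 12)) - 71 = (4 + 2*(-19)) - 71 = (4 - 38) - 71 = -34 - 71 = -105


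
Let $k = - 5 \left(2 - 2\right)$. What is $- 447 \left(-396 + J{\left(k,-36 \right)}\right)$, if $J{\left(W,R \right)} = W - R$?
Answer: $160920$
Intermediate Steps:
$k = 0$ ($k = \left(-5\right) 0 = 0$)
$- 447 \left(-396 + J{\left(k,-36 \right)}\right) = - 447 \left(-396 + \left(0 - -36\right)\right) = - 447 \left(-396 + \left(0 + 36\right)\right) = - 447 \left(-396 + 36\right) = \left(-447\right) \left(-360\right) = 160920$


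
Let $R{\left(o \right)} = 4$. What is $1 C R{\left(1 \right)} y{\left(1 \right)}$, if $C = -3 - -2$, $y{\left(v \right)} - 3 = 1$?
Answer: $-16$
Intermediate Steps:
$y{\left(v \right)} = 4$ ($y{\left(v \right)} = 3 + 1 = 4$)
$C = -1$ ($C = -3 + 2 = -1$)
$1 C R{\left(1 \right)} y{\left(1 \right)} = 1 \left(-1\right) 4 \cdot 4 = \left(-1\right) 4 \cdot 4 = \left(-4\right) 4 = -16$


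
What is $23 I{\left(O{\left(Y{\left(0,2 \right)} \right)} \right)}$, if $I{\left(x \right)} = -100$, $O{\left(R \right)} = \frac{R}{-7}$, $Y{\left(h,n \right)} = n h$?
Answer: $-2300$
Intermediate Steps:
$Y{\left(h,n \right)} = h n$
$O{\left(R \right)} = - \frac{R}{7}$ ($O{\left(R \right)} = R \left(- \frac{1}{7}\right) = - \frac{R}{7}$)
$23 I{\left(O{\left(Y{\left(0,2 \right)} \right)} \right)} = 23 \left(-100\right) = -2300$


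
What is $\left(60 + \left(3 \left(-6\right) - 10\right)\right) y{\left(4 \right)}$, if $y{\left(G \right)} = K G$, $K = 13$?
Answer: $1664$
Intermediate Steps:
$y{\left(G \right)} = 13 G$
$\left(60 + \left(3 \left(-6\right) - 10\right)\right) y{\left(4 \right)} = \left(60 + \left(3 \left(-6\right) - 10\right)\right) 13 \cdot 4 = \left(60 - 28\right) 52 = 32 \cdot 52 = 1664$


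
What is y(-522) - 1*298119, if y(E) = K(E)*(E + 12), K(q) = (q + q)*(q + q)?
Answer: -556165479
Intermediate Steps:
K(q) = 4*q² (K(q) = (2*q)*(2*q) = 4*q²)
y(E) = 4*E²*(12 + E) (y(E) = (4*E²)*(E + 12) = (4*E²)*(12 + E) = 4*E²*(12 + E))
y(-522) - 1*298119 = 4*(-522)²*(12 - 522) - 1*298119 = 4*272484*(-510) - 298119 = -555867360 - 298119 = -556165479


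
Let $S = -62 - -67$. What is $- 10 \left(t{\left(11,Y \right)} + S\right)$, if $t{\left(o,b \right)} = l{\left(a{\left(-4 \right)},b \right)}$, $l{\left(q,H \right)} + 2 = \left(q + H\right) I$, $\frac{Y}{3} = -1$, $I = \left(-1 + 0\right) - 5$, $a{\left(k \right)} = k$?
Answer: $-450$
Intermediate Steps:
$I = -6$ ($I = -1 - 5 = -6$)
$Y = -3$ ($Y = 3 \left(-1\right) = -3$)
$l{\left(q,H \right)} = -2 - 6 H - 6 q$ ($l{\left(q,H \right)} = -2 + \left(q + H\right) \left(-6\right) = -2 + \left(H + q\right) \left(-6\right) = -2 - \left(6 H + 6 q\right) = -2 - 6 H - 6 q$)
$S = 5$ ($S = -62 + 67 = 5$)
$t{\left(o,b \right)} = 22 - 6 b$ ($t{\left(o,b \right)} = -2 - 6 b - -24 = -2 - 6 b + 24 = 22 - 6 b$)
$- 10 \left(t{\left(11,Y \right)} + S\right) = - 10 \left(\left(22 - -18\right) + 5\right) = - 10 \left(\left(22 + 18\right) + 5\right) = - 10 \left(40 + 5\right) = \left(-10\right) 45 = -450$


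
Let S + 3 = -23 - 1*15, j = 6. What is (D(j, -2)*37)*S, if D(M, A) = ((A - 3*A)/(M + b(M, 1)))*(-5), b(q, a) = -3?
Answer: 30340/3 ≈ 10113.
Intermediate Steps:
D(M, A) = 10*A/(-3 + M) (D(M, A) = ((A - 3*A)/(M - 3))*(-5) = ((-2*A)/(-3 + M))*(-5) = -2*A/(-3 + M)*(-5) = 10*A/(-3 + M))
S = -41 (S = -3 + (-23 - 1*15) = -3 + (-23 - 15) = -3 - 38 = -41)
(D(j, -2)*37)*S = ((10*(-2)/(-3 + 6))*37)*(-41) = ((10*(-2)/3)*37)*(-41) = ((10*(-2)*(⅓))*37)*(-41) = -20/3*37*(-41) = -740/3*(-41) = 30340/3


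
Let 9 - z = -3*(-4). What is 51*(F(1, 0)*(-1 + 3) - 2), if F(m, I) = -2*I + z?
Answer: -408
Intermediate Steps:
z = -3 (z = 9 - (-3)*(-4) = 9 - 1*12 = 9 - 12 = -3)
F(m, I) = -3 - 2*I (F(m, I) = -2*I - 3 = -3 - 2*I)
51*(F(1, 0)*(-1 + 3) - 2) = 51*((-3 - 2*0)*(-1 + 3) - 2) = 51*((-3 + 0)*2 - 2) = 51*(-3*2 - 2) = 51*(-6 - 2) = 51*(-8) = -408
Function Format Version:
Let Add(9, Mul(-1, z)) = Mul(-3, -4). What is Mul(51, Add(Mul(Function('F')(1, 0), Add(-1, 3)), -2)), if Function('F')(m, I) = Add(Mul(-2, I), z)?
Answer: -408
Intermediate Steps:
z = -3 (z = Add(9, Mul(-1, Mul(-3, -4))) = Add(9, Mul(-1, 12)) = Add(9, -12) = -3)
Function('F')(m, I) = Add(-3, Mul(-2, I)) (Function('F')(m, I) = Add(Mul(-2, I), -3) = Add(-3, Mul(-2, I)))
Mul(51, Add(Mul(Function('F')(1, 0), Add(-1, 3)), -2)) = Mul(51, Add(Mul(Add(-3, Mul(-2, 0)), Add(-1, 3)), -2)) = Mul(51, Add(Mul(Add(-3, 0), 2), -2)) = Mul(51, Add(Mul(-3, 2), -2)) = Mul(51, Add(-6, -2)) = Mul(51, -8) = -408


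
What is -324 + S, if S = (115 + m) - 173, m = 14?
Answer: -368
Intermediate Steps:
S = -44 (S = (115 + 14) - 173 = 129 - 173 = -44)
-324 + S = -324 - 44 = -368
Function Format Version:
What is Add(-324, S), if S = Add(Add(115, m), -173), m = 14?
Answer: -368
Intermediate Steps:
S = -44 (S = Add(Add(115, 14), -173) = Add(129, -173) = -44)
Add(-324, S) = Add(-324, -44) = -368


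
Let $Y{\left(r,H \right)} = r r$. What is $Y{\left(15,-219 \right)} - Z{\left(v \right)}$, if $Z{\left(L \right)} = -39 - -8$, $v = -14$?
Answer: $256$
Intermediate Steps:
$Z{\left(L \right)} = -31$ ($Z{\left(L \right)} = -39 + 8 = -31$)
$Y{\left(r,H \right)} = r^{2}$
$Y{\left(15,-219 \right)} - Z{\left(v \right)} = 15^{2} - -31 = 225 + 31 = 256$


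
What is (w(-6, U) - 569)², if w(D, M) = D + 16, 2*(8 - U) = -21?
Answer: 312481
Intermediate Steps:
U = 37/2 (U = 8 - ½*(-21) = 8 + 21/2 = 37/2 ≈ 18.500)
w(D, M) = 16 + D
(w(-6, U) - 569)² = ((16 - 6) - 569)² = (10 - 569)² = (-559)² = 312481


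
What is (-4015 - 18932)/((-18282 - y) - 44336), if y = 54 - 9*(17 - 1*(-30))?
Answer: 22947/62249 ≈ 0.36863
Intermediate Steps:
y = -369 (y = 54 - 9*(17 + 30) = 54 - 9*47 = 54 - 423 = -369)
(-4015 - 18932)/((-18282 - y) - 44336) = (-4015 - 18932)/((-18282 - 1*(-369)) - 44336) = -22947/((-18282 + 369) - 44336) = -22947/(-17913 - 44336) = -22947/(-62249) = -22947*(-1/62249) = 22947/62249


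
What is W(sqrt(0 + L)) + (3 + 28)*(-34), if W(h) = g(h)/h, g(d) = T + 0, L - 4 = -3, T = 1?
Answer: -1053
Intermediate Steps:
L = 1 (L = 4 - 3 = 1)
g(d) = 1 (g(d) = 1 + 0 = 1)
W(h) = 1/h
W(sqrt(0 + L)) + (3 + 28)*(-34) = 1/(sqrt(0 + 1)) + (3 + 28)*(-34) = 1/(sqrt(1)) + 31*(-34) = 1/1 - 1054 = 1 - 1054 = -1053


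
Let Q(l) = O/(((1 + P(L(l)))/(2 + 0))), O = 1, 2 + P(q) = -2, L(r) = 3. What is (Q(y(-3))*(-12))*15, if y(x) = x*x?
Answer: 120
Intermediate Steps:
P(q) = -4 (P(q) = -2 - 2 = -4)
y(x) = x²
Q(l) = -⅔ (Q(l) = 1/((1 - 4)/(2 + 0)) = 1/(-3/2) = 1*(-⅔) = -⅔)
(Q(y(-3))*(-12))*15 = -⅔*(-12)*15 = 8*15 = 120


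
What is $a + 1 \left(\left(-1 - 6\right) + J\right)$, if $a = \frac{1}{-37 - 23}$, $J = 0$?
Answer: $- \frac{421}{60} \approx -7.0167$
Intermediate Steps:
$a = - \frac{1}{60}$ ($a = \frac{1}{-60} = - \frac{1}{60} \approx -0.016667$)
$a + 1 \left(\left(-1 - 6\right) + J\right) = - \frac{1}{60} + 1 \left(\left(-1 - 6\right) + 0\right) = - \frac{1}{60} + 1 \left(-7 + 0\right) = - \frac{1}{60} + 1 \left(-7\right) = - \frac{1}{60} - 7 = - \frac{421}{60}$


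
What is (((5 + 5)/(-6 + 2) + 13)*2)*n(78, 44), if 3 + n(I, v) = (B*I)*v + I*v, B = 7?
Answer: 576513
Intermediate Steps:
n(I, v) = -3 + 8*I*v (n(I, v) = -3 + ((7*I)*v + I*v) = -3 + (7*I*v + I*v) = -3 + 8*I*v)
(((5 + 5)/(-6 + 2) + 13)*2)*n(78, 44) = (((5 + 5)/(-6 + 2) + 13)*2)*(-3 + 8*78*44) = ((10/(-4) + 13)*2)*(-3 + 27456) = ((10*(-¼) + 13)*2)*27453 = ((-5/2 + 13)*2)*27453 = ((21/2)*2)*27453 = 21*27453 = 576513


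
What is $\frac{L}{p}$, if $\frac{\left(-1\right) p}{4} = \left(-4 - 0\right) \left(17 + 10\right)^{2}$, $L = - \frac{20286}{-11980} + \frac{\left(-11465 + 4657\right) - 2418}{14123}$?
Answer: $\frac{87985849}{986736725280} \approx 8.9169 \cdot 10^{-5}$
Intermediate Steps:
$L = \frac{87985849}{84596770}$ ($L = \left(-20286\right) \left(- \frac{1}{11980}\right) + \left(-6808 - 2418\right) \frac{1}{14123} = \frac{10143}{5990} - \frac{9226}{14123} = \frac{87985849}{84596770} \approx 1.0401$)
$p = 11664$ ($p = - 4 \left(-4 - 0\right) \left(17 + 10\right)^{2} = - 4 \left(-4 + 0\right) 27^{2} = - 4 \left(\left(-4\right) 729\right) = \left(-4\right) \left(-2916\right) = 11664$)
$\frac{L}{p} = \frac{87985849}{84596770 \cdot 11664} = \frac{87985849}{84596770} \cdot \frac{1}{11664} = \frac{87985849}{986736725280}$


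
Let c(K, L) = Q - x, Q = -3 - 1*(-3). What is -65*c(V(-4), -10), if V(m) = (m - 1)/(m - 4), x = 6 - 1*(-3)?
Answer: 585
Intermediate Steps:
x = 9 (x = 6 + 3 = 9)
Q = 0 (Q = -3 + 3 = 0)
V(m) = (-1 + m)/(-4 + m)
c(K, L) = -9 (c(K, L) = 0 - 1*9 = 0 - 9 = -9)
-65*c(V(-4), -10) = -65*(-9) = 585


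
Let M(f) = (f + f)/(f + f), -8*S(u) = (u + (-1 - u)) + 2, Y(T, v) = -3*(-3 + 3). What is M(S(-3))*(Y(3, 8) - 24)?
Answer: -24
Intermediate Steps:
Y(T, v) = 0 (Y(T, v) = -3*0 = 0)
S(u) = -⅛ (S(u) = -((u + (-1 - u)) + 2)/8 = -(-1 + 2)/8 = -⅛*1 = -⅛)
M(f) = 1 (M(f) = (2*f)/((2*f)) = (2*f)*(1/(2*f)) = 1)
M(S(-3))*(Y(3, 8) - 24) = 1*(0 - 24) = 1*(-24) = -24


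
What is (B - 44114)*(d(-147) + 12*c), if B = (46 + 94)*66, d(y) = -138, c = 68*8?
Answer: -222844860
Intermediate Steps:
c = 544
B = 9240 (B = 140*66 = 9240)
(B - 44114)*(d(-147) + 12*c) = (9240 - 44114)*(-138 + 12*544) = -34874*(-138 + 6528) = -34874*6390 = -222844860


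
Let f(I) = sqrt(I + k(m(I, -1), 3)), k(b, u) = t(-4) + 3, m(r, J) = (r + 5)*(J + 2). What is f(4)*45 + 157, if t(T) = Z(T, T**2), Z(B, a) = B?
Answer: 157 + 45*sqrt(3) ≈ 234.94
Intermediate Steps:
t(T) = T
m(r, J) = (2 + J)*(5 + r) (m(r, J) = (5 + r)*(2 + J) = (2 + J)*(5 + r))
k(b, u) = -1 (k(b, u) = -4 + 3 = -1)
f(I) = sqrt(-1 + I) (f(I) = sqrt(I - 1) = sqrt(-1 + I))
f(4)*45 + 157 = sqrt(-1 + 4)*45 + 157 = sqrt(3)*45 + 157 = 45*sqrt(3) + 157 = 157 + 45*sqrt(3)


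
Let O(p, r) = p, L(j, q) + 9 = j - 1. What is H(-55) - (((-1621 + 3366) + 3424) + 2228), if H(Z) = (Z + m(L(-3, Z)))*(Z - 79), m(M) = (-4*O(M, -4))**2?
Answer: -362363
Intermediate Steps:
L(j, q) = -10 + j (L(j, q) = -9 + (j - 1) = -9 + (-1 + j) = -10 + j)
m(M) = 16*M**2 (m(M) = (-4*M)**2 = 16*M**2)
H(Z) = (-79 + Z)*(2704 + Z) (H(Z) = (Z + 16*(-10 - 3)**2)*(Z - 79) = (Z + 16*(-13)**2)*(-79 + Z) = (Z + 16*169)*(-79 + Z) = (Z + 2704)*(-79 + Z) = (2704 + Z)*(-79 + Z) = (-79 + Z)*(2704 + Z))
H(-55) - (((-1621 + 3366) + 3424) + 2228) = (-213616 + (-55)**2 + 2625*(-55)) - (((-1621 + 3366) + 3424) + 2228) = (-213616 + 3025 - 144375) - ((1745 + 3424) + 2228) = -354966 - (5169 + 2228) = -354966 - 1*7397 = -354966 - 7397 = -362363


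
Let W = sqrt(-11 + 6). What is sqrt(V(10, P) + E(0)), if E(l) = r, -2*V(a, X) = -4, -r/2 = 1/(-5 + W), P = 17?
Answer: sqrt(2 + 2/(5 - I*sqrt(5))) ≈ 1.5283 + 0.04877*I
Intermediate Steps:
W = I*sqrt(5) (W = sqrt(-5) = I*sqrt(5) ≈ 2.2361*I)
r = -2/(-5 + I*sqrt(5)) ≈ 0.33333 + 0.14907*I
V(a, X) = 2 (V(a, X) = -1/2*(-4) = 2)
E(l) = 1/3 + I*sqrt(5)/15
sqrt(V(10, P) + E(0)) = sqrt(2 + (1/3 + I*sqrt(5)/15)) = sqrt(7/3 + I*sqrt(5)/15)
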